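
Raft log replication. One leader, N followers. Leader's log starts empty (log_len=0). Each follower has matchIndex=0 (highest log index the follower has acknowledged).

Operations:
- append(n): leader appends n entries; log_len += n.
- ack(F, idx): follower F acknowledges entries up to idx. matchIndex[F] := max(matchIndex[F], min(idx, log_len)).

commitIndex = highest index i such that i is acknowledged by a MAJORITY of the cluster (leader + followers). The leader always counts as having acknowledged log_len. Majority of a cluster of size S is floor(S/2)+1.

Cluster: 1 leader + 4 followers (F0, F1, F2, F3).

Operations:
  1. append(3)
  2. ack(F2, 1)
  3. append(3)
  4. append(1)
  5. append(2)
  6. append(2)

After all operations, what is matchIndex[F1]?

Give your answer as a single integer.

Op 1: append 3 -> log_len=3
Op 2: F2 acks idx 1 -> match: F0=0 F1=0 F2=1 F3=0; commitIndex=0
Op 3: append 3 -> log_len=6
Op 4: append 1 -> log_len=7
Op 5: append 2 -> log_len=9
Op 6: append 2 -> log_len=11

Answer: 0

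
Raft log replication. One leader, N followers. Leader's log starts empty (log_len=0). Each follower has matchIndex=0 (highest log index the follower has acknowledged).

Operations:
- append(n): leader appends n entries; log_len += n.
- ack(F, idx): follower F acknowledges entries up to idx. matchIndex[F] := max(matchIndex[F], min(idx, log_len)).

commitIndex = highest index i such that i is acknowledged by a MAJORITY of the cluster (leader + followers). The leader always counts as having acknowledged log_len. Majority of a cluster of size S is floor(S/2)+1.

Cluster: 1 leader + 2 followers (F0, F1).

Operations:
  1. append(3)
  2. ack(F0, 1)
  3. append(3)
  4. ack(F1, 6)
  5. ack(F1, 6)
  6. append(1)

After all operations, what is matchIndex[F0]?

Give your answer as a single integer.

Op 1: append 3 -> log_len=3
Op 2: F0 acks idx 1 -> match: F0=1 F1=0; commitIndex=1
Op 3: append 3 -> log_len=6
Op 4: F1 acks idx 6 -> match: F0=1 F1=6; commitIndex=6
Op 5: F1 acks idx 6 -> match: F0=1 F1=6; commitIndex=6
Op 6: append 1 -> log_len=7

Answer: 1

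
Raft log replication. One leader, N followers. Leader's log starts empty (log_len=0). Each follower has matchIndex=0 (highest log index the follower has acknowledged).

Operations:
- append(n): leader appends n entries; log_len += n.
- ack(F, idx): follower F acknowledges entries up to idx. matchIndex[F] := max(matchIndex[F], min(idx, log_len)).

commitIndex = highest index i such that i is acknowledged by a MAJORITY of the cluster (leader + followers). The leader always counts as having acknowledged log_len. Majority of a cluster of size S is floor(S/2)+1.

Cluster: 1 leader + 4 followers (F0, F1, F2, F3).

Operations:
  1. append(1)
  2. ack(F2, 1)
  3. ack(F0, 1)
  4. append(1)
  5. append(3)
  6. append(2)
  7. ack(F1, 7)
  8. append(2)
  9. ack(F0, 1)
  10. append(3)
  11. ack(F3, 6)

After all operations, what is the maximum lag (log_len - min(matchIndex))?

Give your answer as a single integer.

Op 1: append 1 -> log_len=1
Op 2: F2 acks idx 1 -> match: F0=0 F1=0 F2=1 F3=0; commitIndex=0
Op 3: F0 acks idx 1 -> match: F0=1 F1=0 F2=1 F3=0; commitIndex=1
Op 4: append 1 -> log_len=2
Op 5: append 3 -> log_len=5
Op 6: append 2 -> log_len=7
Op 7: F1 acks idx 7 -> match: F0=1 F1=7 F2=1 F3=0; commitIndex=1
Op 8: append 2 -> log_len=9
Op 9: F0 acks idx 1 -> match: F0=1 F1=7 F2=1 F3=0; commitIndex=1
Op 10: append 3 -> log_len=12
Op 11: F3 acks idx 6 -> match: F0=1 F1=7 F2=1 F3=6; commitIndex=6

Answer: 11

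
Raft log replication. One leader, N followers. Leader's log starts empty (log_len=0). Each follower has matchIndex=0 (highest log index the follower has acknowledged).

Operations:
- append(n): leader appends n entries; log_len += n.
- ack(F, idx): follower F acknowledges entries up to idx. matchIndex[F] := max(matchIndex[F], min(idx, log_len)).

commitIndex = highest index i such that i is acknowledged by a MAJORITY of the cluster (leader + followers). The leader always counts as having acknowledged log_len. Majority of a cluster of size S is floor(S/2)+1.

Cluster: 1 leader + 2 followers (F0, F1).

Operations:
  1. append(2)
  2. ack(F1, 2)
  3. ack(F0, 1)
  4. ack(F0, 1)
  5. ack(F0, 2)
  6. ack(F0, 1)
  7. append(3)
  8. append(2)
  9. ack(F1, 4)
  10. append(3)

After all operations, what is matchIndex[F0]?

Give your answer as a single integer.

Answer: 2

Derivation:
Op 1: append 2 -> log_len=2
Op 2: F1 acks idx 2 -> match: F0=0 F1=2; commitIndex=2
Op 3: F0 acks idx 1 -> match: F0=1 F1=2; commitIndex=2
Op 4: F0 acks idx 1 -> match: F0=1 F1=2; commitIndex=2
Op 5: F0 acks idx 2 -> match: F0=2 F1=2; commitIndex=2
Op 6: F0 acks idx 1 -> match: F0=2 F1=2; commitIndex=2
Op 7: append 3 -> log_len=5
Op 8: append 2 -> log_len=7
Op 9: F1 acks idx 4 -> match: F0=2 F1=4; commitIndex=4
Op 10: append 3 -> log_len=10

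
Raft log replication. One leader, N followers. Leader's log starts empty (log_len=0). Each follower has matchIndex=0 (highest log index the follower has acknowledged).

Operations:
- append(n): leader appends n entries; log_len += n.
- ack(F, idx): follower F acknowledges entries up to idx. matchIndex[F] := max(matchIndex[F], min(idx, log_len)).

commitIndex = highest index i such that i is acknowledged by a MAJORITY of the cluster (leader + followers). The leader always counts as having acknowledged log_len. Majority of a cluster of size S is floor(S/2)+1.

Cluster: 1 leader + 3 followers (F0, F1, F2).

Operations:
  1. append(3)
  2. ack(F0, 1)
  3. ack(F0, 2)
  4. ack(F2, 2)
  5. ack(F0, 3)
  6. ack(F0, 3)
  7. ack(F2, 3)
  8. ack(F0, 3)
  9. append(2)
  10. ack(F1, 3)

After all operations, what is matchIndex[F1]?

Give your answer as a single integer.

Answer: 3

Derivation:
Op 1: append 3 -> log_len=3
Op 2: F0 acks idx 1 -> match: F0=1 F1=0 F2=0; commitIndex=0
Op 3: F0 acks idx 2 -> match: F0=2 F1=0 F2=0; commitIndex=0
Op 4: F2 acks idx 2 -> match: F0=2 F1=0 F2=2; commitIndex=2
Op 5: F0 acks idx 3 -> match: F0=3 F1=0 F2=2; commitIndex=2
Op 6: F0 acks idx 3 -> match: F0=3 F1=0 F2=2; commitIndex=2
Op 7: F2 acks idx 3 -> match: F0=3 F1=0 F2=3; commitIndex=3
Op 8: F0 acks idx 3 -> match: F0=3 F1=0 F2=3; commitIndex=3
Op 9: append 2 -> log_len=5
Op 10: F1 acks idx 3 -> match: F0=3 F1=3 F2=3; commitIndex=3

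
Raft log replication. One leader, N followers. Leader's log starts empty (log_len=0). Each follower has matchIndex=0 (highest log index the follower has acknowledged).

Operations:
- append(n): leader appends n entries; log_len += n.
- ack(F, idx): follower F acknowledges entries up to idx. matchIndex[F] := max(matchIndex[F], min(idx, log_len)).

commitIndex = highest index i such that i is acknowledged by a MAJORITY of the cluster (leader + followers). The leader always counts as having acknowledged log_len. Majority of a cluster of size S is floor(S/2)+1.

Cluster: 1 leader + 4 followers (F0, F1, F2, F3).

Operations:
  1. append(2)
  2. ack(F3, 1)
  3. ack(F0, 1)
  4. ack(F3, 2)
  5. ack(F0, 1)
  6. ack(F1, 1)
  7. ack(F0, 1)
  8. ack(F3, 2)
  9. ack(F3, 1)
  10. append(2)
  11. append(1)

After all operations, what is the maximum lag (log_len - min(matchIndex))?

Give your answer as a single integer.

Answer: 5

Derivation:
Op 1: append 2 -> log_len=2
Op 2: F3 acks idx 1 -> match: F0=0 F1=0 F2=0 F3=1; commitIndex=0
Op 3: F0 acks idx 1 -> match: F0=1 F1=0 F2=0 F3=1; commitIndex=1
Op 4: F3 acks idx 2 -> match: F0=1 F1=0 F2=0 F3=2; commitIndex=1
Op 5: F0 acks idx 1 -> match: F0=1 F1=0 F2=0 F3=2; commitIndex=1
Op 6: F1 acks idx 1 -> match: F0=1 F1=1 F2=0 F3=2; commitIndex=1
Op 7: F0 acks idx 1 -> match: F0=1 F1=1 F2=0 F3=2; commitIndex=1
Op 8: F3 acks idx 2 -> match: F0=1 F1=1 F2=0 F3=2; commitIndex=1
Op 9: F3 acks idx 1 -> match: F0=1 F1=1 F2=0 F3=2; commitIndex=1
Op 10: append 2 -> log_len=4
Op 11: append 1 -> log_len=5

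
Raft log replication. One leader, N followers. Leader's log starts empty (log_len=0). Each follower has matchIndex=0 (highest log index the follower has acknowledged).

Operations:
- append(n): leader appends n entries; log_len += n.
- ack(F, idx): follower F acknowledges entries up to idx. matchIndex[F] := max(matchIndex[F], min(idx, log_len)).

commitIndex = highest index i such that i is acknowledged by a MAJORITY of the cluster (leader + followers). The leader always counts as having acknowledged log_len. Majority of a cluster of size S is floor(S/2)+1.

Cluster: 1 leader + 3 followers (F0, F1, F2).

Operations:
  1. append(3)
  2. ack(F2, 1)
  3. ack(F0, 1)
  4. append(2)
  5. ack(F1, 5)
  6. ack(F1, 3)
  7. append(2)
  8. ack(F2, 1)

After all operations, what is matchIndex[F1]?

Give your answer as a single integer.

Answer: 5

Derivation:
Op 1: append 3 -> log_len=3
Op 2: F2 acks idx 1 -> match: F0=0 F1=0 F2=1; commitIndex=0
Op 3: F0 acks idx 1 -> match: F0=1 F1=0 F2=1; commitIndex=1
Op 4: append 2 -> log_len=5
Op 5: F1 acks idx 5 -> match: F0=1 F1=5 F2=1; commitIndex=1
Op 6: F1 acks idx 3 -> match: F0=1 F1=5 F2=1; commitIndex=1
Op 7: append 2 -> log_len=7
Op 8: F2 acks idx 1 -> match: F0=1 F1=5 F2=1; commitIndex=1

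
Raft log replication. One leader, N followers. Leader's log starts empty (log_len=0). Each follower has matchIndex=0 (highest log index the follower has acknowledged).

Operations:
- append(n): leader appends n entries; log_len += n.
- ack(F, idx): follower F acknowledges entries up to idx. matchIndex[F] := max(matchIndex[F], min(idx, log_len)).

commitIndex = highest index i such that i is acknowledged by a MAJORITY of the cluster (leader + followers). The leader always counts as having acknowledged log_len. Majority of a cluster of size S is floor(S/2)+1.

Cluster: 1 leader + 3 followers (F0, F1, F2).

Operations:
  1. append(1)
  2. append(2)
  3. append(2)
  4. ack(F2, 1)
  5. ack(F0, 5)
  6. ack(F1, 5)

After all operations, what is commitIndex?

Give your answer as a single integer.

Op 1: append 1 -> log_len=1
Op 2: append 2 -> log_len=3
Op 3: append 2 -> log_len=5
Op 4: F2 acks idx 1 -> match: F0=0 F1=0 F2=1; commitIndex=0
Op 5: F0 acks idx 5 -> match: F0=5 F1=0 F2=1; commitIndex=1
Op 6: F1 acks idx 5 -> match: F0=5 F1=5 F2=1; commitIndex=5

Answer: 5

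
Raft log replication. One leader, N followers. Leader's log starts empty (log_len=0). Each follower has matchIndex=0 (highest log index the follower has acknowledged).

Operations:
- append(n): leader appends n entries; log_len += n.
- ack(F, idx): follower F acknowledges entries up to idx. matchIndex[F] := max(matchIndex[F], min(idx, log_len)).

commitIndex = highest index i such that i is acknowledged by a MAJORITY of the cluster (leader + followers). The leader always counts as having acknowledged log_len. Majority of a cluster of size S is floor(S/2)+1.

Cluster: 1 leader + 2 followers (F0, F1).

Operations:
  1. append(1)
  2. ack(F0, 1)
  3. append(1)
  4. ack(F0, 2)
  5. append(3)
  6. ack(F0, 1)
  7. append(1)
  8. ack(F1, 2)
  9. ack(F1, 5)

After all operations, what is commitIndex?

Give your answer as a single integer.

Op 1: append 1 -> log_len=1
Op 2: F0 acks idx 1 -> match: F0=1 F1=0; commitIndex=1
Op 3: append 1 -> log_len=2
Op 4: F0 acks idx 2 -> match: F0=2 F1=0; commitIndex=2
Op 5: append 3 -> log_len=5
Op 6: F0 acks idx 1 -> match: F0=2 F1=0; commitIndex=2
Op 7: append 1 -> log_len=6
Op 8: F1 acks idx 2 -> match: F0=2 F1=2; commitIndex=2
Op 9: F1 acks idx 5 -> match: F0=2 F1=5; commitIndex=5

Answer: 5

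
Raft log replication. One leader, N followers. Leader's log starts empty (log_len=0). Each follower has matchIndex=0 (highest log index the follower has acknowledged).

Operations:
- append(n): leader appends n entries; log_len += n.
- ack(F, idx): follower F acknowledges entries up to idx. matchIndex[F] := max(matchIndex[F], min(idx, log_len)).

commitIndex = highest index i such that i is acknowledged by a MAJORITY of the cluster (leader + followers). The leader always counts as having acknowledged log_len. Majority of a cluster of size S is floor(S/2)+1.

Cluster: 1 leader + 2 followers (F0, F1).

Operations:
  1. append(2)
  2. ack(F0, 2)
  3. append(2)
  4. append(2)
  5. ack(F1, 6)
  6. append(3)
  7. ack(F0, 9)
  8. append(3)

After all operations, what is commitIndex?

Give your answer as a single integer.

Op 1: append 2 -> log_len=2
Op 2: F0 acks idx 2 -> match: F0=2 F1=0; commitIndex=2
Op 3: append 2 -> log_len=4
Op 4: append 2 -> log_len=6
Op 5: F1 acks idx 6 -> match: F0=2 F1=6; commitIndex=6
Op 6: append 3 -> log_len=9
Op 7: F0 acks idx 9 -> match: F0=9 F1=6; commitIndex=9
Op 8: append 3 -> log_len=12

Answer: 9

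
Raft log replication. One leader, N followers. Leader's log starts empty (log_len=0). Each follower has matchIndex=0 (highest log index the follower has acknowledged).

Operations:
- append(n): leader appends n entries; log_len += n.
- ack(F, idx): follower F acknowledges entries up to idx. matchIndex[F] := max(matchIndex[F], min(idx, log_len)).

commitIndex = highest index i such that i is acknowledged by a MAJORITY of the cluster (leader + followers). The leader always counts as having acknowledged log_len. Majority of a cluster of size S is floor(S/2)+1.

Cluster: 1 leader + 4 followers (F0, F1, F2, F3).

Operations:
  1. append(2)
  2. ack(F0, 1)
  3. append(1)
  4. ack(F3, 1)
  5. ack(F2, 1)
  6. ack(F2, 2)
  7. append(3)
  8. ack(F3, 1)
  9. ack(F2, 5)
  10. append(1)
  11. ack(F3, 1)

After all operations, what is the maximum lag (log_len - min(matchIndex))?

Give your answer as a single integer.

Answer: 7

Derivation:
Op 1: append 2 -> log_len=2
Op 2: F0 acks idx 1 -> match: F0=1 F1=0 F2=0 F3=0; commitIndex=0
Op 3: append 1 -> log_len=3
Op 4: F3 acks idx 1 -> match: F0=1 F1=0 F2=0 F3=1; commitIndex=1
Op 5: F2 acks idx 1 -> match: F0=1 F1=0 F2=1 F3=1; commitIndex=1
Op 6: F2 acks idx 2 -> match: F0=1 F1=0 F2=2 F3=1; commitIndex=1
Op 7: append 3 -> log_len=6
Op 8: F3 acks idx 1 -> match: F0=1 F1=0 F2=2 F3=1; commitIndex=1
Op 9: F2 acks idx 5 -> match: F0=1 F1=0 F2=5 F3=1; commitIndex=1
Op 10: append 1 -> log_len=7
Op 11: F3 acks idx 1 -> match: F0=1 F1=0 F2=5 F3=1; commitIndex=1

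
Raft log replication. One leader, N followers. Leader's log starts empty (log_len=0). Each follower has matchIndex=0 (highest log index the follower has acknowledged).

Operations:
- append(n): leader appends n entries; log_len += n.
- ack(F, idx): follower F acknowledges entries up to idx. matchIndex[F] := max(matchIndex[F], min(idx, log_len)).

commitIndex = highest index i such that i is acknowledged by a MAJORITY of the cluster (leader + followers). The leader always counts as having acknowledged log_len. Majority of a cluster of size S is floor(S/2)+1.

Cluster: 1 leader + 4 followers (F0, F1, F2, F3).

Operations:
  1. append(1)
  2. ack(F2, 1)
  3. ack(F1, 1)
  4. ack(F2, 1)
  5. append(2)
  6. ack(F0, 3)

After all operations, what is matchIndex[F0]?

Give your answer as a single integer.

Answer: 3

Derivation:
Op 1: append 1 -> log_len=1
Op 2: F2 acks idx 1 -> match: F0=0 F1=0 F2=1 F3=0; commitIndex=0
Op 3: F1 acks idx 1 -> match: F0=0 F1=1 F2=1 F3=0; commitIndex=1
Op 4: F2 acks idx 1 -> match: F0=0 F1=1 F2=1 F3=0; commitIndex=1
Op 5: append 2 -> log_len=3
Op 6: F0 acks idx 3 -> match: F0=3 F1=1 F2=1 F3=0; commitIndex=1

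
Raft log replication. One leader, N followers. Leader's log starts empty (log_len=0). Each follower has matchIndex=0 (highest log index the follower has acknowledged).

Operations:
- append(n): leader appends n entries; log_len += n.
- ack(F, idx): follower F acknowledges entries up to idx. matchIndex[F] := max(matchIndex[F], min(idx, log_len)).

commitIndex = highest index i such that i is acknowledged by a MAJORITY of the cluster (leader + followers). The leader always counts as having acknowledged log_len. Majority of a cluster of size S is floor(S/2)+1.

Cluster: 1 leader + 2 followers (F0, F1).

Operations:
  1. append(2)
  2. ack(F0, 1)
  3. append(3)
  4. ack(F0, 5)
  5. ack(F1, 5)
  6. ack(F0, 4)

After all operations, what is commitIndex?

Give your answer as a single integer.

Op 1: append 2 -> log_len=2
Op 2: F0 acks idx 1 -> match: F0=1 F1=0; commitIndex=1
Op 3: append 3 -> log_len=5
Op 4: F0 acks idx 5 -> match: F0=5 F1=0; commitIndex=5
Op 5: F1 acks idx 5 -> match: F0=5 F1=5; commitIndex=5
Op 6: F0 acks idx 4 -> match: F0=5 F1=5; commitIndex=5

Answer: 5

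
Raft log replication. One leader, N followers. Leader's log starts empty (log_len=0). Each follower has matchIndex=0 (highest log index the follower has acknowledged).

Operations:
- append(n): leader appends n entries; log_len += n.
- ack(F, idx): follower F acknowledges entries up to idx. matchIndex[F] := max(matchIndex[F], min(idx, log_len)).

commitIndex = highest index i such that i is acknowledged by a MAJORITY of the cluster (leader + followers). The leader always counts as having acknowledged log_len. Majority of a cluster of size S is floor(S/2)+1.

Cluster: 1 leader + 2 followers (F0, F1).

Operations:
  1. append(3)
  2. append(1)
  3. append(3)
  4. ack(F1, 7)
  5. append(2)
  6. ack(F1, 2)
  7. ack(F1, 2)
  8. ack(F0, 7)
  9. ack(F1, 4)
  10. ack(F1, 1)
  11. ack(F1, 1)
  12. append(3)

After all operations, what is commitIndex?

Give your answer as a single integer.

Op 1: append 3 -> log_len=3
Op 2: append 1 -> log_len=4
Op 3: append 3 -> log_len=7
Op 4: F1 acks idx 7 -> match: F0=0 F1=7; commitIndex=7
Op 5: append 2 -> log_len=9
Op 6: F1 acks idx 2 -> match: F0=0 F1=7; commitIndex=7
Op 7: F1 acks idx 2 -> match: F0=0 F1=7; commitIndex=7
Op 8: F0 acks idx 7 -> match: F0=7 F1=7; commitIndex=7
Op 9: F1 acks idx 4 -> match: F0=7 F1=7; commitIndex=7
Op 10: F1 acks idx 1 -> match: F0=7 F1=7; commitIndex=7
Op 11: F1 acks idx 1 -> match: F0=7 F1=7; commitIndex=7
Op 12: append 3 -> log_len=12

Answer: 7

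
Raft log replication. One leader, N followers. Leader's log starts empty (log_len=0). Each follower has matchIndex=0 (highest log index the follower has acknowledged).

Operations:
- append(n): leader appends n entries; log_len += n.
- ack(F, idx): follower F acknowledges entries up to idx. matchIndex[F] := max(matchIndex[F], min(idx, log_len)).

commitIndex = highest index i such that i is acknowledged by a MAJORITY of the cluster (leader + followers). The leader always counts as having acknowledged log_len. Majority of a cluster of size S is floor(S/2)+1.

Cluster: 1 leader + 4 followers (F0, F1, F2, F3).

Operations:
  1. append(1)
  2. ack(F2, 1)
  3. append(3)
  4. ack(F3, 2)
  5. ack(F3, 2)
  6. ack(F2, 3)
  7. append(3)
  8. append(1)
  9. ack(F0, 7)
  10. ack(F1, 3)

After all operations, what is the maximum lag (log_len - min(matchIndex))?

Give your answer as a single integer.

Answer: 6

Derivation:
Op 1: append 1 -> log_len=1
Op 2: F2 acks idx 1 -> match: F0=0 F1=0 F2=1 F3=0; commitIndex=0
Op 3: append 3 -> log_len=4
Op 4: F3 acks idx 2 -> match: F0=0 F1=0 F2=1 F3=2; commitIndex=1
Op 5: F3 acks idx 2 -> match: F0=0 F1=0 F2=1 F3=2; commitIndex=1
Op 6: F2 acks idx 3 -> match: F0=0 F1=0 F2=3 F3=2; commitIndex=2
Op 7: append 3 -> log_len=7
Op 8: append 1 -> log_len=8
Op 9: F0 acks idx 7 -> match: F0=7 F1=0 F2=3 F3=2; commitIndex=3
Op 10: F1 acks idx 3 -> match: F0=7 F1=3 F2=3 F3=2; commitIndex=3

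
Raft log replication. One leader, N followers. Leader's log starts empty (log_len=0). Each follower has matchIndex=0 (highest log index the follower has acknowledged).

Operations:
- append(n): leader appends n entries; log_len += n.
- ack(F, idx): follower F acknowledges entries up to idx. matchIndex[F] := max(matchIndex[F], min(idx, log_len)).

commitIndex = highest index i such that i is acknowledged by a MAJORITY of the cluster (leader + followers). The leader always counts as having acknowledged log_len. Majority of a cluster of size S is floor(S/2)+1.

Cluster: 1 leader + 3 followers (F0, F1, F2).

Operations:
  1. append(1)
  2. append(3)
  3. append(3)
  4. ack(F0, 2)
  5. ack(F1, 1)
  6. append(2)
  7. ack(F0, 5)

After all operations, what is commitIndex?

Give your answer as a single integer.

Op 1: append 1 -> log_len=1
Op 2: append 3 -> log_len=4
Op 3: append 3 -> log_len=7
Op 4: F0 acks idx 2 -> match: F0=2 F1=0 F2=0; commitIndex=0
Op 5: F1 acks idx 1 -> match: F0=2 F1=1 F2=0; commitIndex=1
Op 6: append 2 -> log_len=9
Op 7: F0 acks idx 5 -> match: F0=5 F1=1 F2=0; commitIndex=1

Answer: 1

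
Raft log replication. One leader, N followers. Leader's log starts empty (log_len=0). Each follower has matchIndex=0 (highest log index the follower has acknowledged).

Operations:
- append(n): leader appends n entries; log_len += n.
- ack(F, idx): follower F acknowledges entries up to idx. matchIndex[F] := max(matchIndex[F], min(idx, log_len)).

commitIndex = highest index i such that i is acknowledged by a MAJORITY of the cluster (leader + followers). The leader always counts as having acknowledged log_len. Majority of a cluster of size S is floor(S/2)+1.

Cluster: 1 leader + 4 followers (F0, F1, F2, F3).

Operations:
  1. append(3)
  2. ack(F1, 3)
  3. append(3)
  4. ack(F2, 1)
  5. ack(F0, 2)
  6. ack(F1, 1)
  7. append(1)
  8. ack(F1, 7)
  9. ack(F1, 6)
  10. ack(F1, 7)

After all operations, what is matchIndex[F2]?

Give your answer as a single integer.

Answer: 1

Derivation:
Op 1: append 3 -> log_len=3
Op 2: F1 acks idx 3 -> match: F0=0 F1=3 F2=0 F3=0; commitIndex=0
Op 3: append 3 -> log_len=6
Op 4: F2 acks idx 1 -> match: F0=0 F1=3 F2=1 F3=0; commitIndex=1
Op 5: F0 acks idx 2 -> match: F0=2 F1=3 F2=1 F3=0; commitIndex=2
Op 6: F1 acks idx 1 -> match: F0=2 F1=3 F2=1 F3=0; commitIndex=2
Op 7: append 1 -> log_len=7
Op 8: F1 acks idx 7 -> match: F0=2 F1=7 F2=1 F3=0; commitIndex=2
Op 9: F1 acks idx 6 -> match: F0=2 F1=7 F2=1 F3=0; commitIndex=2
Op 10: F1 acks idx 7 -> match: F0=2 F1=7 F2=1 F3=0; commitIndex=2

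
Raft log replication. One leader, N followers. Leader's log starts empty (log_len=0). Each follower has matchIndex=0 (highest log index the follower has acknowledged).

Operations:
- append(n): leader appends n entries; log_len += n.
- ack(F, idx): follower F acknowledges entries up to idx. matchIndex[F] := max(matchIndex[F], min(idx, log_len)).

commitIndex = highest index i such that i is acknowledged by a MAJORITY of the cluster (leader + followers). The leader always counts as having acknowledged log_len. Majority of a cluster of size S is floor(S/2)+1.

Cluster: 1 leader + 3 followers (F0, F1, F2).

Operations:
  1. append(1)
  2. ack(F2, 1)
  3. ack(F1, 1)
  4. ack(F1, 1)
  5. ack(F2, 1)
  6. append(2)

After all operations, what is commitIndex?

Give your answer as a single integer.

Op 1: append 1 -> log_len=1
Op 2: F2 acks idx 1 -> match: F0=0 F1=0 F2=1; commitIndex=0
Op 3: F1 acks idx 1 -> match: F0=0 F1=1 F2=1; commitIndex=1
Op 4: F1 acks idx 1 -> match: F0=0 F1=1 F2=1; commitIndex=1
Op 5: F2 acks idx 1 -> match: F0=0 F1=1 F2=1; commitIndex=1
Op 6: append 2 -> log_len=3

Answer: 1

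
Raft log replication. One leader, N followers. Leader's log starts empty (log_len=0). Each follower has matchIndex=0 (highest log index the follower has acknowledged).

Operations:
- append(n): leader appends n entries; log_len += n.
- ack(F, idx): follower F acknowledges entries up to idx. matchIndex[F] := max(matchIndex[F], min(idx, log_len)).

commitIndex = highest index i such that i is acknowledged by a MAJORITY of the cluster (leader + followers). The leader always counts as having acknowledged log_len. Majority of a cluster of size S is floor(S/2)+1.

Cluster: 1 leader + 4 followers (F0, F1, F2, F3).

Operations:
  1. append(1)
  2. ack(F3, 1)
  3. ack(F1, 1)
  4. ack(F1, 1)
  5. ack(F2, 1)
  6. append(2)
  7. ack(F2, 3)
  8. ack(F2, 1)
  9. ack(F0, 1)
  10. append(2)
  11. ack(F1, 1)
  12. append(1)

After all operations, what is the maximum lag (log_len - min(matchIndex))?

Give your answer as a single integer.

Op 1: append 1 -> log_len=1
Op 2: F3 acks idx 1 -> match: F0=0 F1=0 F2=0 F3=1; commitIndex=0
Op 3: F1 acks idx 1 -> match: F0=0 F1=1 F2=0 F3=1; commitIndex=1
Op 4: F1 acks idx 1 -> match: F0=0 F1=1 F2=0 F3=1; commitIndex=1
Op 5: F2 acks idx 1 -> match: F0=0 F1=1 F2=1 F3=1; commitIndex=1
Op 6: append 2 -> log_len=3
Op 7: F2 acks idx 3 -> match: F0=0 F1=1 F2=3 F3=1; commitIndex=1
Op 8: F2 acks idx 1 -> match: F0=0 F1=1 F2=3 F3=1; commitIndex=1
Op 9: F0 acks idx 1 -> match: F0=1 F1=1 F2=3 F3=1; commitIndex=1
Op 10: append 2 -> log_len=5
Op 11: F1 acks idx 1 -> match: F0=1 F1=1 F2=3 F3=1; commitIndex=1
Op 12: append 1 -> log_len=6

Answer: 5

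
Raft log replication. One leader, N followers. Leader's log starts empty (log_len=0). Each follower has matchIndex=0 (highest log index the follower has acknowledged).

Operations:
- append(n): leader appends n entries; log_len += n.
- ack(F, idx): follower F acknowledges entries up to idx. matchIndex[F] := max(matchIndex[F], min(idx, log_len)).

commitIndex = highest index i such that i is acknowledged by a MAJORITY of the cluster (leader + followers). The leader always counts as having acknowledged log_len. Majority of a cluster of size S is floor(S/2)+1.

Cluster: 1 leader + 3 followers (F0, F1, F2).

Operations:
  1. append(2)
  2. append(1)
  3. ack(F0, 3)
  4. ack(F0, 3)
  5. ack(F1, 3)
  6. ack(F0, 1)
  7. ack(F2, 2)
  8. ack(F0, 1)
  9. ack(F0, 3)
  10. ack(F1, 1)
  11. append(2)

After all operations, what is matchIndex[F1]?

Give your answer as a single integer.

Op 1: append 2 -> log_len=2
Op 2: append 1 -> log_len=3
Op 3: F0 acks idx 3 -> match: F0=3 F1=0 F2=0; commitIndex=0
Op 4: F0 acks idx 3 -> match: F0=3 F1=0 F2=0; commitIndex=0
Op 5: F1 acks idx 3 -> match: F0=3 F1=3 F2=0; commitIndex=3
Op 6: F0 acks idx 1 -> match: F0=3 F1=3 F2=0; commitIndex=3
Op 7: F2 acks idx 2 -> match: F0=3 F1=3 F2=2; commitIndex=3
Op 8: F0 acks idx 1 -> match: F0=3 F1=3 F2=2; commitIndex=3
Op 9: F0 acks idx 3 -> match: F0=3 F1=3 F2=2; commitIndex=3
Op 10: F1 acks idx 1 -> match: F0=3 F1=3 F2=2; commitIndex=3
Op 11: append 2 -> log_len=5

Answer: 3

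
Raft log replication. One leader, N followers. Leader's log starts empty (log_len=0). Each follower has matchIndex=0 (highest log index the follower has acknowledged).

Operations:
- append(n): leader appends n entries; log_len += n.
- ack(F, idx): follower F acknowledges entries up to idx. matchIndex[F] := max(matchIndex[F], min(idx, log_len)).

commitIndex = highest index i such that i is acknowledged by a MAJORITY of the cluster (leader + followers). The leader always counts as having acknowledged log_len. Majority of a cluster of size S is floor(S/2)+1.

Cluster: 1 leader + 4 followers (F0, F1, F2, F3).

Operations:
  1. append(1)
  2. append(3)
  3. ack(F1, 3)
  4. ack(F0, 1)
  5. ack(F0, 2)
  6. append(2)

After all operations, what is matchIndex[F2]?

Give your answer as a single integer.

Answer: 0

Derivation:
Op 1: append 1 -> log_len=1
Op 2: append 3 -> log_len=4
Op 3: F1 acks idx 3 -> match: F0=0 F1=3 F2=0 F3=0; commitIndex=0
Op 4: F0 acks idx 1 -> match: F0=1 F1=3 F2=0 F3=0; commitIndex=1
Op 5: F0 acks idx 2 -> match: F0=2 F1=3 F2=0 F3=0; commitIndex=2
Op 6: append 2 -> log_len=6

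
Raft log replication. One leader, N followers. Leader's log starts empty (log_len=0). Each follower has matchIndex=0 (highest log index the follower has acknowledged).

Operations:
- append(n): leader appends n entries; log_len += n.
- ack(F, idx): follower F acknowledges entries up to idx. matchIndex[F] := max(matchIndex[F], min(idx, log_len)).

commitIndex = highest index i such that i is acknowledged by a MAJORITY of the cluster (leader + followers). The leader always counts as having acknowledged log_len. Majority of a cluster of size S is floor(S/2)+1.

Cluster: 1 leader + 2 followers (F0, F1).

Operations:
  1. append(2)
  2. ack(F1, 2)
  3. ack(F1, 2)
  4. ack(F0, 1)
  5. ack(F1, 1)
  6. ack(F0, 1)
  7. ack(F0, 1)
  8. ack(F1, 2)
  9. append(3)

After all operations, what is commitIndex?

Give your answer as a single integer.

Answer: 2

Derivation:
Op 1: append 2 -> log_len=2
Op 2: F1 acks idx 2 -> match: F0=0 F1=2; commitIndex=2
Op 3: F1 acks idx 2 -> match: F0=0 F1=2; commitIndex=2
Op 4: F0 acks idx 1 -> match: F0=1 F1=2; commitIndex=2
Op 5: F1 acks idx 1 -> match: F0=1 F1=2; commitIndex=2
Op 6: F0 acks idx 1 -> match: F0=1 F1=2; commitIndex=2
Op 7: F0 acks idx 1 -> match: F0=1 F1=2; commitIndex=2
Op 8: F1 acks idx 2 -> match: F0=1 F1=2; commitIndex=2
Op 9: append 3 -> log_len=5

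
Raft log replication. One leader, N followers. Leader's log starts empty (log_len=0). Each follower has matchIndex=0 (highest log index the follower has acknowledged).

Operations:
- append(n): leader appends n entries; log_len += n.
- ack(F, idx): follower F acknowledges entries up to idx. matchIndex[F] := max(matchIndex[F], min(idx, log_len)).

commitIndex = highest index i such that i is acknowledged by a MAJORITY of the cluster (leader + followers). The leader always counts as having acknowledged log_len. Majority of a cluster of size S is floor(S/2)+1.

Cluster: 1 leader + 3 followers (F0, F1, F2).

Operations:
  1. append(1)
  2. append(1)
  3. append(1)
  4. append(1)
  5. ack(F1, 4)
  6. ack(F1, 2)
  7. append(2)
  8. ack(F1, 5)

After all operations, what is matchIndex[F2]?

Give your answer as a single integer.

Answer: 0

Derivation:
Op 1: append 1 -> log_len=1
Op 2: append 1 -> log_len=2
Op 3: append 1 -> log_len=3
Op 4: append 1 -> log_len=4
Op 5: F1 acks idx 4 -> match: F0=0 F1=4 F2=0; commitIndex=0
Op 6: F1 acks idx 2 -> match: F0=0 F1=4 F2=0; commitIndex=0
Op 7: append 2 -> log_len=6
Op 8: F1 acks idx 5 -> match: F0=0 F1=5 F2=0; commitIndex=0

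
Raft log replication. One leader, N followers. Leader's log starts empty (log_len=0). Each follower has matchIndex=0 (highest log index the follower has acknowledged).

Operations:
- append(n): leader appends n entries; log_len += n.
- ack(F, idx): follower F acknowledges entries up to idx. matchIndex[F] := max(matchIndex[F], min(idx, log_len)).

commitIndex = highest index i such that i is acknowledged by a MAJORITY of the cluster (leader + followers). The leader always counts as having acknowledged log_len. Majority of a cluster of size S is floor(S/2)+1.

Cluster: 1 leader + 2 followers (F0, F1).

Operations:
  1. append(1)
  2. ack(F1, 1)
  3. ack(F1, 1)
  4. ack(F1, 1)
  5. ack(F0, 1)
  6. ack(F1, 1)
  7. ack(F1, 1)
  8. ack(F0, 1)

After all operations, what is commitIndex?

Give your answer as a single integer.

Op 1: append 1 -> log_len=1
Op 2: F1 acks idx 1 -> match: F0=0 F1=1; commitIndex=1
Op 3: F1 acks idx 1 -> match: F0=0 F1=1; commitIndex=1
Op 4: F1 acks idx 1 -> match: F0=0 F1=1; commitIndex=1
Op 5: F0 acks idx 1 -> match: F0=1 F1=1; commitIndex=1
Op 6: F1 acks idx 1 -> match: F0=1 F1=1; commitIndex=1
Op 7: F1 acks idx 1 -> match: F0=1 F1=1; commitIndex=1
Op 8: F0 acks idx 1 -> match: F0=1 F1=1; commitIndex=1

Answer: 1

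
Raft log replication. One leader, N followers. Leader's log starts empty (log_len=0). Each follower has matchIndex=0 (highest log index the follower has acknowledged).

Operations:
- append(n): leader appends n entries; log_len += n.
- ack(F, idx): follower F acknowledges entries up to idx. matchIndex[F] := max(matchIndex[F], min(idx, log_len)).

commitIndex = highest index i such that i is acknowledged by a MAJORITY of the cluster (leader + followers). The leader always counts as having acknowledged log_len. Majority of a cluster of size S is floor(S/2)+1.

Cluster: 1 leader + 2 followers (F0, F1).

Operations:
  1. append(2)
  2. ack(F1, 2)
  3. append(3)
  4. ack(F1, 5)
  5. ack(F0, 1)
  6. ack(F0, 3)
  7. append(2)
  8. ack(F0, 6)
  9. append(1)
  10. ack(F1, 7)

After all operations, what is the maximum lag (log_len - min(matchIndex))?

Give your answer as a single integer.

Op 1: append 2 -> log_len=2
Op 2: F1 acks idx 2 -> match: F0=0 F1=2; commitIndex=2
Op 3: append 3 -> log_len=5
Op 4: F1 acks idx 5 -> match: F0=0 F1=5; commitIndex=5
Op 5: F0 acks idx 1 -> match: F0=1 F1=5; commitIndex=5
Op 6: F0 acks idx 3 -> match: F0=3 F1=5; commitIndex=5
Op 7: append 2 -> log_len=7
Op 8: F0 acks idx 6 -> match: F0=6 F1=5; commitIndex=6
Op 9: append 1 -> log_len=8
Op 10: F1 acks idx 7 -> match: F0=6 F1=7; commitIndex=7

Answer: 2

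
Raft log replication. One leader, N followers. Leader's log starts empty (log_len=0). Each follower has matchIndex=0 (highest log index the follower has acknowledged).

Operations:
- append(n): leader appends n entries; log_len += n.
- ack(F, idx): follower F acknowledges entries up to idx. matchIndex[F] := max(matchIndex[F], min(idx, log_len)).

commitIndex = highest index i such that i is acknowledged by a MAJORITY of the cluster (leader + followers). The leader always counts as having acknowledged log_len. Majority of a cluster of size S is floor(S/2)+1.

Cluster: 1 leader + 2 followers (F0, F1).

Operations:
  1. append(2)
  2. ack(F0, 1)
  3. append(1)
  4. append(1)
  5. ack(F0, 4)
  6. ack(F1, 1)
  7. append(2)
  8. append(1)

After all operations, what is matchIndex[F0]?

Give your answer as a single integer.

Answer: 4

Derivation:
Op 1: append 2 -> log_len=2
Op 2: F0 acks idx 1 -> match: F0=1 F1=0; commitIndex=1
Op 3: append 1 -> log_len=3
Op 4: append 1 -> log_len=4
Op 5: F0 acks idx 4 -> match: F0=4 F1=0; commitIndex=4
Op 6: F1 acks idx 1 -> match: F0=4 F1=1; commitIndex=4
Op 7: append 2 -> log_len=6
Op 8: append 1 -> log_len=7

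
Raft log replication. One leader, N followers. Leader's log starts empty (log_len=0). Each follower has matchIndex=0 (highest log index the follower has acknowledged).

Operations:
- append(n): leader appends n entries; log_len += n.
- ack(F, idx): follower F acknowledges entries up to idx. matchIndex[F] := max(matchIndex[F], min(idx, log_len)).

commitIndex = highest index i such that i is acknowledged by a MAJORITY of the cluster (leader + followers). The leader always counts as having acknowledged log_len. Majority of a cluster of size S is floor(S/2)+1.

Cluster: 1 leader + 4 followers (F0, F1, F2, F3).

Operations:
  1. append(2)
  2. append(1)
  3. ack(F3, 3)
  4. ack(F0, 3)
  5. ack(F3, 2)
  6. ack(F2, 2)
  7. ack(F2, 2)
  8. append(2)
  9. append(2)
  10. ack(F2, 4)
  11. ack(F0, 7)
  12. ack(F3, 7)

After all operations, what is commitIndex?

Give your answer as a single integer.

Answer: 7

Derivation:
Op 1: append 2 -> log_len=2
Op 2: append 1 -> log_len=3
Op 3: F3 acks idx 3 -> match: F0=0 F1=0 F2=0 F3=3; commitIndex=0
Op 4: F0 acks idx 3 -> match: F0=3 F1=0 F2=0 F3=3; commitIndex=3
Op 5: F3 acks idx 2 -> match: F0=3 F1=0 F2=0 F3=3; commitIndex=3
Op 6: F2 acks idx 2 -> match: F0=3 F1=0 F2=2 F3=3; commitIndex=3
Op 7: F2 acks idx 2 -> match: F0=3 F1=0 F2=2 F3=3; commitIndex=3
Op 8: append 2 -> log_len=5
Op 9: append 2 -> log_len=7
Op 10: F2 acks idx 4 -> match: F0=3 F1=0 F2=4 F3=3; commitIndex=3
Op 11: F0 acks idx 7 -> match: F0=7 F1=0 F2=4 F3=3; commitIndex=4
Op 12: F3 acks idx 7 -> match: F0=7 F1=0 F2=4 F3=7; commitIndex=7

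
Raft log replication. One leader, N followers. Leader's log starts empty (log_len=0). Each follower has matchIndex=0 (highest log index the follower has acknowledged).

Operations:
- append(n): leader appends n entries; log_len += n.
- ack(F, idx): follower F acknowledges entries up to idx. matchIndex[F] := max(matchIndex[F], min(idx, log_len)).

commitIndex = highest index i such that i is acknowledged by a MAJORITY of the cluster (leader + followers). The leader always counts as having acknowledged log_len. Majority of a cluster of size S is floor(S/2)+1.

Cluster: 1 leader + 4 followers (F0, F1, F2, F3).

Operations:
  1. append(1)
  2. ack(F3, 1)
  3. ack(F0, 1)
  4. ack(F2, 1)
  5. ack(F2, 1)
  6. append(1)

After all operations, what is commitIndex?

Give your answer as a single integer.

Answer: 1

Derivation:
Op 1: append 1 -> log_len=1
Op 2: F3 acks idx 1 -> match: F0=0 F1=0 F2=0 F3=1; commitIndex=0
Op 3: F0 acks idx 1 -> match: F0=1 F1=0 F2=0 F3=1; commitIndex=1
Op 4: F2 acks idx 1 -> match: F0=1 F1=0 F2=1 F3=1; commitIndex=1
Op 5: F2 acks idx 1 -> match: F0=1 F1=0 F2=1 F3=1; commitIndex=1
Op 6: append 1 -> log_len=2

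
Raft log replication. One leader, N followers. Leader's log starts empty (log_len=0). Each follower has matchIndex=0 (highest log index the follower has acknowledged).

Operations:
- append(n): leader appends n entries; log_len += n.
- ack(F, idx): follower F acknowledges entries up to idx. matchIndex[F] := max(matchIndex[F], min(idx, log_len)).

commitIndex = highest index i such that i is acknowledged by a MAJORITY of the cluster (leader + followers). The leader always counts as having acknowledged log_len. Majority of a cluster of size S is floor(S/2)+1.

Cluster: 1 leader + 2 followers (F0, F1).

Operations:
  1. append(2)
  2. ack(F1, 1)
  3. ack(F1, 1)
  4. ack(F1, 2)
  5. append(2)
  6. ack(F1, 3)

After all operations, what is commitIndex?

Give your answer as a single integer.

Op 1: append 2 -> log_len=2
Op 2: F1 acks idx 1 -> match: F0=0 F1=1; commitIndex=1
Op 3: F1 acks idx 1 -> match: F0=0 F1=1; commitIndex=1
Op 4: F1 acks idx 2 -> match: F0=0 F1=2; commitIndex=2
Op 5: append 2 -> log_len=4
Op 6: F1 acks idx 3 -> match: F0=0 F1=3; commitIndex=3

Answer: 3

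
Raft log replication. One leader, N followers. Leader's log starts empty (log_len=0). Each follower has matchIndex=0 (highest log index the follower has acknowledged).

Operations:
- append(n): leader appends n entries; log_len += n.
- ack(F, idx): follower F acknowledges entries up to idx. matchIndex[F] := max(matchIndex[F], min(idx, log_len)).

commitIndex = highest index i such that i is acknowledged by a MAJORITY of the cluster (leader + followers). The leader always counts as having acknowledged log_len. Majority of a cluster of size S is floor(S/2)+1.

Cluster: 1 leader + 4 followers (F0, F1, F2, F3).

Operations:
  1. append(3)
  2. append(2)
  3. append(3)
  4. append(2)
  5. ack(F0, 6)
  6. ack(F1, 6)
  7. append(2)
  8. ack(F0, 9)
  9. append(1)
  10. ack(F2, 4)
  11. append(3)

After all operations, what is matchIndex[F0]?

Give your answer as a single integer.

Answer: 9

Derivation:
Op 1: append 3 -> log_len=3
Op 2: append 2 -> log_len=5
Op 3: append 3 -> log_len=8
Op 4: append 2 -> log_len=10
Op 5: F0 acks idx 6 -> match: F0=6 F1=0 F2=0 F3=0; commitIndex=0
Op 6: F1 acks idx 6 -> match: F0=6 F1=6 F2=0 F3=0; commitIndex=6
Op 7: append 2 -> log_len=12
Op 8: F0 acks idx 9 -> match: F0=9 F1=6 F2=0 F3=0; commitIndex=6
Op 9: append 1 -> log_len=13
Op 10: F2 acks idx 4 -> match: F0=9 F1=6 F2=4 F3=0; commitIndex=6
Op 11: append 3 -> log_len=16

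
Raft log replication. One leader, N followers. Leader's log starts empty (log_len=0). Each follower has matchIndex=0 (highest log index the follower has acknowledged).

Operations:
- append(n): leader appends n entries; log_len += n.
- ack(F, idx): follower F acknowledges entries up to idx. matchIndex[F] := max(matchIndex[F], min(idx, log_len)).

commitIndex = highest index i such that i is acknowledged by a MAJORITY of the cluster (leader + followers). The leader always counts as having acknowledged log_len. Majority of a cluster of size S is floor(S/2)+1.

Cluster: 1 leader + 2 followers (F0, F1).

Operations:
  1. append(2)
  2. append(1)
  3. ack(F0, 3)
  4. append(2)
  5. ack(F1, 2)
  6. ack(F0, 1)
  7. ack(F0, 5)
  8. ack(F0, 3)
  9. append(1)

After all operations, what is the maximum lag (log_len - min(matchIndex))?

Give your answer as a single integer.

Op 1: append 2 -> log_len=2
Op 2: append 1 -> log_len=3
Op 3: F0 acks idx 3 -> match: F0=3 F1=0; commitIndex=3
Op 4: append 2 -> log_len=5
Op 5: F1 acks idx 2 -> match: F0=3 F1=2; commitIndex=3
Op 6: F0 acks idx 1 -> match: F0=3 F1=2; commitIndex=3
Op 7: F0 acks idx 5 -> match: F0=5 F1=2; commitIndex=5
Op 8: F0 acks idx 3 -> match: F0=5 F1=2; commitIndex=5
Op 9: append 1 -> log_len=6

Answer: 4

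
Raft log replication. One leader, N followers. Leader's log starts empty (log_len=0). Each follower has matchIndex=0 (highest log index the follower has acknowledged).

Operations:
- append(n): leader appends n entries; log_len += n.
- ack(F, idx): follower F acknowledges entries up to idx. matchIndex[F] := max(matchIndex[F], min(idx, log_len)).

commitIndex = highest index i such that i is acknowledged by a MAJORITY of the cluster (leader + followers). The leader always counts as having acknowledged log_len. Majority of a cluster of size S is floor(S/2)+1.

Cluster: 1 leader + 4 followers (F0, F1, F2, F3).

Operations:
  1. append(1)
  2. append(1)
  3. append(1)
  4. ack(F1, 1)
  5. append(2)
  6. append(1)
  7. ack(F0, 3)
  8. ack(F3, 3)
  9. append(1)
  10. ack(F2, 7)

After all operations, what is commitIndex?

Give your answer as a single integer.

Op 1: append 1 -> log_len=1
Op 2: append 1 -> log_len=2
Op 3: append 1 -> log_len=3
Op 4: F1 acks idx 1 -> match: F0=0 F1=1 F2=0 F3=0; commitIndex=0
Op 5: append 2 -> log_len=5
Op 6: append 1 -> log_len=6
Op 7: F0 acks idx 3 -> match: F0=3 F1=1 F2=0 F3=0; commitIndex=1
Op 8: F3 acks idx 3 -> match: F0=3 F1=1 F2=0 F3=3; commitIndex=3
Op 9: append 1 -> log_len=7
Op 10: F2 acks idx 7 -> match: F0=3 F1=1 F2=7 F3=3; commitIndex=3

Answer: 3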